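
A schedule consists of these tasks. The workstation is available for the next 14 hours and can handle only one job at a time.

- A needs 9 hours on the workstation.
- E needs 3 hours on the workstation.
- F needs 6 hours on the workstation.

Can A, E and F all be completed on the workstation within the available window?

Running back to back, the jobs need 9 + 3 + 6 = 18 hours on the workstation.
Since 18 > 14, they cannot all fit.

No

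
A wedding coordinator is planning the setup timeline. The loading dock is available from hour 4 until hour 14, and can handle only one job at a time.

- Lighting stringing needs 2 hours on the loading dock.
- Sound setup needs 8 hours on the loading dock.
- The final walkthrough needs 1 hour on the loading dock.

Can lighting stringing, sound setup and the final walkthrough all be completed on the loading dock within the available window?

No

The loading dock window is 14 − 4 = 10 hours.
Running back to back, the jobs need 2 + 8 + 1 = 11 hours on the loading dock.
Since 11 > 10, they cannot all fit.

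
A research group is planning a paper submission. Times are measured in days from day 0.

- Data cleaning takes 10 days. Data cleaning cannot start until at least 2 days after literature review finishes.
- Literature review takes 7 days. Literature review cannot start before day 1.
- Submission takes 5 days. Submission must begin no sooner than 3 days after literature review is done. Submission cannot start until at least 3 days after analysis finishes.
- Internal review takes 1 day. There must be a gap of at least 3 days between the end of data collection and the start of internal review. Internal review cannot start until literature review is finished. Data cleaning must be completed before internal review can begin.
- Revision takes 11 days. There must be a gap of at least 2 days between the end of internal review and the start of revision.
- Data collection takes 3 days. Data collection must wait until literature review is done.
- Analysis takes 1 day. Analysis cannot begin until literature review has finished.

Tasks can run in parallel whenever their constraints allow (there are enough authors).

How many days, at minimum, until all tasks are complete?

After its own release at day 1, literature review can start at day 1 and finishes at day 8.
Analysis waits on literature review (finishes day 8), so it starts at day 8 and finishes at 8 + 1 = day 9.
Submission has to wait for literature review (finishes day 8, plus 3-day gap → day 11); analysis (finishes day 9, plus 3-day gap → day 12). The latest of these is day 12, so submission runs day 12 to 12 + 5 = day 17.
Data cleaning cannot begin until literature review (finishes day 8, plus 2-day gap → day 10). It runs from day 10 to 10 + 10 = day 20.
Data collection waits on literature review (finishes day 8), so it starts at day 8 and finishes at 8 + 3 = day 11.
Internal review has to wait for data collection (finishes day 11, plus 3-day gap → day 14); literature review (finishes day 8); data cleaning (finishes day 20). The latest of these is day 20, so internal review runs day 20 to 20 + 1 = day 21.
After internal review (finishes day 21, plus 2-day gap → day 23), revision can start at day 23 and finishes at day 34.
All tasks are finished once the last one completes. Finish times: Literature review at 8, Data collection at 11, Data cleaning at 20, Analysis at 9, Internal review at 21, Revision at 34, Submission at 17. The latest is day 34.

34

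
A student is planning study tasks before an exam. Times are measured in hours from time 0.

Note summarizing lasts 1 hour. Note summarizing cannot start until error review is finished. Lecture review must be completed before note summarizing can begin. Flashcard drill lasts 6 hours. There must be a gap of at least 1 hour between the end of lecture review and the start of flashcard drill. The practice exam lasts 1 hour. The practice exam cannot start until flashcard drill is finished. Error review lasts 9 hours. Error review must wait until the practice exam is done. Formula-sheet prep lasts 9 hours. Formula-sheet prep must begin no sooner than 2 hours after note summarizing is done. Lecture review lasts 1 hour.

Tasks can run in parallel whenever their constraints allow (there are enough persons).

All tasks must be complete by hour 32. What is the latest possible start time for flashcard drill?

4

Formula-sheet prep has no dependents, so it just needs to finish by hour 32. Starting by 32 − 9 = hour 23 achieves that.
Note summarizing must finish before formula-sheet prep (must start by hour 23, minus 2-hour gap → hour 21). With a 1-hour duration, note summarizing must start by 21 − 1 = hour 20.
Since note summarizing (must start by hour 20) depends on it, error review must finish by hour 20. Backing off its 9-hour duration gives a latest start of hour 11.
Since error review (must start by hour 11) depends on it, the practice exam must finish by hour 11. Backing off its 1-hour duration gives a latest start of hour 10.
Flashcard drill feeds into the practice exam (must start by hour 10); so flashcard drill must finish by hour 10 and therefore start by hour 4.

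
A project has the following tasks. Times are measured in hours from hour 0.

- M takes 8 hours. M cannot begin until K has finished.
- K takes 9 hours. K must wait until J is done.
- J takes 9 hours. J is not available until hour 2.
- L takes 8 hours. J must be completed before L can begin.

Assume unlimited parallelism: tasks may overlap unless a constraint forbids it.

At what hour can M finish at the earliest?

28

J waits on its own release at hour 2, so it starts at hour 2 and finishes at 2 + 9 = hour 11.
K waits on J (finishes hour 11), so it starts at hour 11 and finishes at 11 + 9 = hour 20.
M cannot begin until K (finishes hour 20). It runs from hour 20 to 20 + 8 = hour 28.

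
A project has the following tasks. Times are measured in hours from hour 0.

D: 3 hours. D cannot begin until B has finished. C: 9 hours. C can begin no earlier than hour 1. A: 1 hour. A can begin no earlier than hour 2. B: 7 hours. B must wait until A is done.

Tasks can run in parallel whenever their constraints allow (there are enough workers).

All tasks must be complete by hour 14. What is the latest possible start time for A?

D must finish by hour 14; it takes 3 hours, so it must start by 14 − 3 = hour 11.
B feeds into D (must start by hour 11); so B must finish by hour 11 and therefore start by hour 4.
A must finish before B (must start by hour 4). With a 1-hour duration, A must start by 4 − 1 = hour 3.

3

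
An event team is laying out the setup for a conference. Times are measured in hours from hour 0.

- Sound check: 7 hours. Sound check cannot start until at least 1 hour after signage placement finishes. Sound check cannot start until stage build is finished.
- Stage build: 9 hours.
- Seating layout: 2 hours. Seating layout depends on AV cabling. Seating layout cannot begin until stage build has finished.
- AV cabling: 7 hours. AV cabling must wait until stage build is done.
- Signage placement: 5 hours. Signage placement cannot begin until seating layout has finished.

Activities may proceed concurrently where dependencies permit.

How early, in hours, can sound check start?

Nothing blocks stage build, so it runs from hour 0 to hour 9.
After stage build (finishes hour 9), AV cabling can start at hour 9 and finishes at hour 16.
Seating layout has to wait for AV cabling (finishes hour 16); stage build (finishes hour 9). The latest of these is hour 16, so seating layout runs hour 16 to 16 + 2 = hour 18.
After seating layout (finishes hour 18), signage placement can start at hour 18 and finishes at hour 23.
Sound check waits on signage placement (finishes hour 23, plus 1-hour gap → hour 24); stage build (finishes hour 9). The latest of these is hour 24, which is the earliest sound check can start.

24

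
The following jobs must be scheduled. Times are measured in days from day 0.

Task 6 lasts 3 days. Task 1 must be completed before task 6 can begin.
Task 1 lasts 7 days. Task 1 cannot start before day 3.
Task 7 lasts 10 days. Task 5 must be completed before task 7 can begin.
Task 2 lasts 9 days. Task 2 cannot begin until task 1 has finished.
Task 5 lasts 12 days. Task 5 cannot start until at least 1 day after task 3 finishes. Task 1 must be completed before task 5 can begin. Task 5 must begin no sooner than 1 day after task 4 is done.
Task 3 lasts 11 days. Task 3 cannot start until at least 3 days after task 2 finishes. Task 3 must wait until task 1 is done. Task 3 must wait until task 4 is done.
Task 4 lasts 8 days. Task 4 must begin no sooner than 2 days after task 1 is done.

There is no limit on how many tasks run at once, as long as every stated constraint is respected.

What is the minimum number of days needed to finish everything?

Task 1 waits on its own release at day 3, so it starts at day 3 and finishes at 3 + 7 = day 10.
After task 1 (finishes day 10), task 6 can start at day 10 and finishes at day 13.
Task 4 waits on task 1 (finishes day 10, plus 2-day gap → day 12), so it starts at day 12 and finishes at 12 + 8 = day 20.
Task 2 cannot begin until task 1 (finishes day 10). It runs from day 10 to 10 + 9 = day 19.
Task 3 cannot start until task 2 (finishes day 19, plus 3-day gap → day 22); task 1 (finishes day 10); task 4 (finishes day 20). The controlling bound is day 22, so task 3 finishes at 22 + 11 = day 33.
Task 5 has to wait for task 3 (finishes day 33, plus 1-day gap → day 34); task 1 (finishes day 10); task 4 (finishes day 20, plus 1-day gap → day 21). The latest of these is day 34, so task 5 runs day 34 to 34 + 12 = day 46.
Task 7 cannot begin until task 5 (finishes day 46). It runs from day 46 to 46 + 10 = day 56.
All tasks are finished once the last one completes. Finish times: Task 1 at 10, Task 2 at 19, Task 3 at 33, Task 4 at 20, Task 5 at 46, Task 6 at 13, Task 7 at 56. The latest is day 56.

56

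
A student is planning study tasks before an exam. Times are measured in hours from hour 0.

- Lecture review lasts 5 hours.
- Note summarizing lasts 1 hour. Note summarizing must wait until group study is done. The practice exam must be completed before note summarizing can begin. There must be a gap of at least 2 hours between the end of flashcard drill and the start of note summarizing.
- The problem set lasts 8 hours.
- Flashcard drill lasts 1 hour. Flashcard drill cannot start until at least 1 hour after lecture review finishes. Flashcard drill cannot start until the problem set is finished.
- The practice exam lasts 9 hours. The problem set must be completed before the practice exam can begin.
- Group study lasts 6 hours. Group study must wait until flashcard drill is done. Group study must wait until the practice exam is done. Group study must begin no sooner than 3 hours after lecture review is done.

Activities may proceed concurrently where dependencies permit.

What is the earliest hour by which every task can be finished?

The problem set has no prerequisites, so it starts at hour 0 and finishes at hour 8.
The practice exam cannot begin until the problem set (finishes hour 8). It runs from hour 8 to 8 + 9 = hour 17.
Lecture review can start immediately at hour 0; it finishes at hour 5.
Flashcard drill cannot start until lecture review (finishes hour 5, plus 1-hour gap → hour 6); the problem set (finishes hour 8). The controlling bound is hour 8, so flashcard drill finishes at 8 + 1 = hour 9.
Group study cannot start until flashcard drill (finishes hour 9); the practice exam (finishes hour 17); lecture review (finishes hour 5, plus 3-hour gap → hour 8). The controlling bound is hour 17, so group study finishes at 17 + 6 = hour 23.
For note summarizing: group study (finishes hour 23); the practice exam (finishes hour 17); flashcard drill (finishes hour 9, plus 2-hour gap → hour 11). Taking the maximum gives a start of hour 23, and it finishes at 23 + 1 = hour 24.
All tasks are finished once the last one completes. Finish times: Lecture review at 5, The problem set at 8, Flashcard drill at 9, The practice exam at 17, Group study at 23, Note summarizing at 24. The latest is hour 24.

24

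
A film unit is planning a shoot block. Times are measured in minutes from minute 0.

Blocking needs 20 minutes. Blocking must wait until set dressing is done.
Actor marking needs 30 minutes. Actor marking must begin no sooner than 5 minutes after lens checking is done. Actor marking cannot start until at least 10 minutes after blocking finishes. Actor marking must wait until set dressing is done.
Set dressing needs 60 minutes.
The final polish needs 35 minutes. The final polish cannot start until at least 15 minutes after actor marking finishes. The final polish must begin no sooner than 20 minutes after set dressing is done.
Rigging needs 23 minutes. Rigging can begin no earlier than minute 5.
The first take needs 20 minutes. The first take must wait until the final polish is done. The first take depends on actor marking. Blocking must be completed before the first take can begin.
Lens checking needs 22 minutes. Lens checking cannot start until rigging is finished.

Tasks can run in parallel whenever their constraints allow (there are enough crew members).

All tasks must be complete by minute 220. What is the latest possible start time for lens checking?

93

Nothing follows the first take; the deadline of minute 220 is its only limit. It must start by 220 − 20 = minute 200.
The final polish has to be done before the first take (must start by minute 200). That means finishing by minute 200, i.e. starting by 200 − 35 = minute 165.
For actor marking: the final polish (must start by minute 165, minus 15-minute gap → minute 150); the first take (must start by minute 200). The most restrictive is minute 150; with a 30-minute duration, actor marking must start by minute 120.
Since actor marking (must start by minute 120, minus 5-minute gap → minute 115) depends on it, lens checking must finish by minute 115. Backing off its 22-minute duration gives a latest start of minute 93.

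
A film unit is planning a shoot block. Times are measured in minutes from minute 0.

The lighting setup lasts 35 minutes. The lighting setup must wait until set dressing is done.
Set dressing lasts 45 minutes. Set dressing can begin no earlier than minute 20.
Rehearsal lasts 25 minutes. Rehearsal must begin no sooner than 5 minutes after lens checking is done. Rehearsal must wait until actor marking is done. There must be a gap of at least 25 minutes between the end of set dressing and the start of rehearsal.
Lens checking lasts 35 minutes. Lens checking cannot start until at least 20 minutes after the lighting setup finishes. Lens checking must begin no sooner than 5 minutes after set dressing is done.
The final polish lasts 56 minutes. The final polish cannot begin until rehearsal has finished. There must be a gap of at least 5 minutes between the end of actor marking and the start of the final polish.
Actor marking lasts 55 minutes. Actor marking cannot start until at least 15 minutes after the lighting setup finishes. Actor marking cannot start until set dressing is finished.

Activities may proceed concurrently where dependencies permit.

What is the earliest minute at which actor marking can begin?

After its own release at minute 20, set dressing can start at minute 20 and finishes at minute 65.
The lighting setup waits on set dressing (finishes minute 65), so it starts at minute 65 and finishes at 65 + 35 = minute 100.
Actor marking waits on the lighting setup (finishes minute 100, plus 15-minute gap → minute 115); set dressing (finishes minute 65). The latest of these is minute 115, which is the earliest actor marking can start.

115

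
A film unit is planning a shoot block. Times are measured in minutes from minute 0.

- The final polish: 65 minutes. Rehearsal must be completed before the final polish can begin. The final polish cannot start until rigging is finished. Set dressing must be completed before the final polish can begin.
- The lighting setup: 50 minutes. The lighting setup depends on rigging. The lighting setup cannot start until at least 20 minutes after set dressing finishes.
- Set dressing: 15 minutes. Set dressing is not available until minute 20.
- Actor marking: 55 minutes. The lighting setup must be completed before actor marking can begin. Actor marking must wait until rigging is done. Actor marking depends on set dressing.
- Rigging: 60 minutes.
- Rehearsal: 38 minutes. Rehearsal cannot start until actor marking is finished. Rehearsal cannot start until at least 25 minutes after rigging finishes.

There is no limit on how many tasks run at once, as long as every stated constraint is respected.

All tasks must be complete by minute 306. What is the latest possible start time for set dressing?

63

The final polish has no dependents, so it just needs to finish by minute 306. Starting by 306 − 65 = minute 241 achieves that.
Rehearsal has to be done before the final polish (must start by minute 241). That means finishing by minute 241, i.e. starting by 241 − 38 = minute 203.
Actor marking has to be done before rehearsal (must start by minute 203). That means finishing by minute 203, i.e. starting by 203 − 55 = minute 148.
The lighting setup feeds into actor marking (must start by minute 148); so the lighting setup must finish by minute 148 and therefore start by minute 98.
For set dressing: the lighting setup (must start by minute 98, minus 20-minute gap → minute 78); actor marking (must start by minute 148); the final polish (must start by minute 241). The most restrictive is minute 78; with a 15-minute duration, set dressing must start by minute 63.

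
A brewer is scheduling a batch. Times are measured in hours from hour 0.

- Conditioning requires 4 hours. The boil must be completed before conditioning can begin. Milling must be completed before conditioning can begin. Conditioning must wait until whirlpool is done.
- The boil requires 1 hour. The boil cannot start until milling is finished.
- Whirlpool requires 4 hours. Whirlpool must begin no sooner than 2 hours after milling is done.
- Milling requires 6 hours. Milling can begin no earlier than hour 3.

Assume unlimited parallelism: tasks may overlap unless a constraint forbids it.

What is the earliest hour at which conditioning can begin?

Milling waits on its own release at hour 3, so it starts at hour 3 and finishes at 3 + 6 = hour 9.
Whirlpool waits on milling (finishes hour 9, plus 2-hour gap → hour 11), so it starts at hour 11 and finishes at 11 + 4 = hour 15.
After milling (finishes hour 9), the boil can start at hour 9 and finishes at hour 10.
Conditioning waits on the boil (finishes hour 10); milling (finishes hour 9); whirlpool (finishes hour 15). The latest of these is hour 15, which is the earliest conditioning can start.

15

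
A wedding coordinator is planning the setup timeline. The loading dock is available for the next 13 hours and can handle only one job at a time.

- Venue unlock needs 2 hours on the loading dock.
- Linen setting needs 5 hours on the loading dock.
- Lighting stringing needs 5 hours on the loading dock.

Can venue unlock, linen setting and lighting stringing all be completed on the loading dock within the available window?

Yes

Running back to back, the jobs need 2 + 5 + 5 = 12 hours on the loading dock.
Since 12 ≤ 13, they fit within the window.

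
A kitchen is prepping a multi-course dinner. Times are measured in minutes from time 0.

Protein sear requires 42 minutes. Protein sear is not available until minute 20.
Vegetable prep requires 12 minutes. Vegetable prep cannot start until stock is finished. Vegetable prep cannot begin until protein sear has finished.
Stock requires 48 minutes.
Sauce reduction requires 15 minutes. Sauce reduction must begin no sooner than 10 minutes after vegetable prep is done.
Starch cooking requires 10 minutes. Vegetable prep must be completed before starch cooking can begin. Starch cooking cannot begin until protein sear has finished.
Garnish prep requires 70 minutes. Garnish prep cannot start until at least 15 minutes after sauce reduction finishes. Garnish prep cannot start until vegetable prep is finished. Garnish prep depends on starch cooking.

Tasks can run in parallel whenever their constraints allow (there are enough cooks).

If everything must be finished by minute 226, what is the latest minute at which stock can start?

56

Nothing follows garnish prep; the deadline of minute 226 is its only limit. It must start by 226 − 70 = minute 156.
Sauce reduction feeds into garnish prep (must start by minute 156, minus 15-minute gap → minute 141); so sauce reduction must finish by minute 141 and therefore start by minute 126.
Starch cooking must finish before garnish prep (must start by minute 156). With a 10-minute duration, starch cooking must start by 156 − 10 = minute 146.
Vegetable prep must finish in time for sauce reduction (must start by minute 126, minus 10-minute gap → minute 116); starch cooking (must start by minute 146); garnish prep (must start by minute 156). The tightest is minute 116, so vegetable prep must start by 116 − 12 = minute 104.
Stock feeds into vegetable prep (must start by minute 104); so stock must finish by minute 104 and therefore start by minute 56.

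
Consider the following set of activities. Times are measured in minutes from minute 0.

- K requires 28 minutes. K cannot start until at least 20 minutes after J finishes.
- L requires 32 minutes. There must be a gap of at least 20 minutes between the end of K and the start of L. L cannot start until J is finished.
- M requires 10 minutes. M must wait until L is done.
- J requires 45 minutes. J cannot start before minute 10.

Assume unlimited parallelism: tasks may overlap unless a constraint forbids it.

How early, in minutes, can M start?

J cannot begin until its own release at minute 10. It runs from minute 10 to 10 + 45 = minute 55.
K cannot begin until J (finishes minute 55, plus 20-minute gap → minute 75). It runs from minute 75 to 75 + 28 = minute 103.
L needs all of K (finishes minute 103, plus 20-minute gap → minute 123); J (finishes minute 55). That puts its earliest start at minute 123; it finishes at 123 + 32 = minute 155.
M waits on L (finishes minute 155), so the earliest it can start is minute 155.

155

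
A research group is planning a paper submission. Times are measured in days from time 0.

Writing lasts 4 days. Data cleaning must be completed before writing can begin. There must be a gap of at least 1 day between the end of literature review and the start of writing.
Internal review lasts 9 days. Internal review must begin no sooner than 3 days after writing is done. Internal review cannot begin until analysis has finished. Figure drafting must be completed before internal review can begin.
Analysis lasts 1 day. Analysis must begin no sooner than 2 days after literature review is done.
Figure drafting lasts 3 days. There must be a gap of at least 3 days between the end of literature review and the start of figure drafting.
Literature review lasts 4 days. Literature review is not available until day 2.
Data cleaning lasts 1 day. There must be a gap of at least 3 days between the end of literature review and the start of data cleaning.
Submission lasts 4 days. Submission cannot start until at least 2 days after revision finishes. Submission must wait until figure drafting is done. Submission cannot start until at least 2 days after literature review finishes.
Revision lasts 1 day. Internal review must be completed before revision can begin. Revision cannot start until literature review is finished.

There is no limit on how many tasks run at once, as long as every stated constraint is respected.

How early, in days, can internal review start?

Literature review cannot begin until its own release at day 2. It runs from day 2 to 2 + 4 = day 6.
Figure drafting waits on literature review (finishes day 6, plus 3-day gap → day 9), so it starts at day 9 and finishes at 9 + 3 = day 12.
Analysis waits on literature review (finishes day 6, plus 2-day gap → day 8), so it starts at day 8 and finishes at 8 + 1 = day 9.
After literature review (finishes day 6, plus 3-day gap → day 9), data cleaning can start at day 9 and finishes at day 10.
For writing: data cleaning (finishes day 10); literature review (finishes day 6, plus 1-day gap → day 7). Taking the maximum gives a start of day 10, and it finishes at 10 + 4 = day 14.
Internal review waits on writing (finishes day 14, plus 3-day gap → day 17); analysis (finishes day 9); figure drafting (finishes day 12). The latest of these is day 17, which is the earliest internal review can start.

17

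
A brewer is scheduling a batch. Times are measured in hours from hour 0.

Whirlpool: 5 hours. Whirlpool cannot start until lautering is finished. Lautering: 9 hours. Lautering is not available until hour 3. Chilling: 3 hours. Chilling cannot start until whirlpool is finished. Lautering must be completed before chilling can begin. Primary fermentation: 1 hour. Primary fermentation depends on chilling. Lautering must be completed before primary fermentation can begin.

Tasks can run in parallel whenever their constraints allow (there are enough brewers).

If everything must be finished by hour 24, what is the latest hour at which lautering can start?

Primary fermentation has no dependents, so it just needs to finish by hour 24. Starting by 24 − 1 = hour 23 achieves that.
Chilling must finish before primary fermentation (must start by hour 23). With a 3-hour duration, chilling must start by 23 − 3 = hour 20.
Whirlpool feeds into chilling (must start by hour 20); so whirlpool must finish by hour 20 and therefore start by hour 15.
For lautering: whirlpool (must start by hour 15); chilling (must start by hour 20); primary fermentation (must start by hour 23). The most restrictive is hour 15; with a 9-hour duration, lautering must start by hour 6.

6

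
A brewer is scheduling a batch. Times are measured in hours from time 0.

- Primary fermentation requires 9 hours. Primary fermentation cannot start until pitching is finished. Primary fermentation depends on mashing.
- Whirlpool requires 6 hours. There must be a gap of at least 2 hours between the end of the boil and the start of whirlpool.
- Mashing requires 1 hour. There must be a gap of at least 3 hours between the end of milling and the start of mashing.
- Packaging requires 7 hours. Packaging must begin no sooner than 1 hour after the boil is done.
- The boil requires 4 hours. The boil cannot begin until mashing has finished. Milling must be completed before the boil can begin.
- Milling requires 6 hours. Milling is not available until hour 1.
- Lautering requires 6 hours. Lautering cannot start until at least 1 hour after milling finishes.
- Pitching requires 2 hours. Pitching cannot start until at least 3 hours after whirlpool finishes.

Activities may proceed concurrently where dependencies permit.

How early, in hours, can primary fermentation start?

28

Milling cannot begin until its own release at hour 1. It runs from hour 1 to 1 + 6 = hour 7.
Mashing cannot begin until milling (finishes hour 7, plus 3-hour gap → hour 10). It runs from hour 10 to 10 + 1 = hour 11.
The boil needs all of mashing (finishes hour 11); milling (finishes hour 7). That puts its earliest start at hour 11; it finishes at 11 + 4 = hour 15.
Whirlpool cannot begin until the boil (finishes hour 15, plus 2-hour gap → hour 17). It runs from hour 17 to 17 + 6 = hour 23.
After whirlpool (finishes hour 23, plus 3-hour gap → hour 26), pitching can start at hour 26 and finishes at hour 28.
Primary fermentation waits on pitching (finishes hour 28); mashing (finishes hour 11). The latest of these is hour 28, which is the earliest primary fermentation can start.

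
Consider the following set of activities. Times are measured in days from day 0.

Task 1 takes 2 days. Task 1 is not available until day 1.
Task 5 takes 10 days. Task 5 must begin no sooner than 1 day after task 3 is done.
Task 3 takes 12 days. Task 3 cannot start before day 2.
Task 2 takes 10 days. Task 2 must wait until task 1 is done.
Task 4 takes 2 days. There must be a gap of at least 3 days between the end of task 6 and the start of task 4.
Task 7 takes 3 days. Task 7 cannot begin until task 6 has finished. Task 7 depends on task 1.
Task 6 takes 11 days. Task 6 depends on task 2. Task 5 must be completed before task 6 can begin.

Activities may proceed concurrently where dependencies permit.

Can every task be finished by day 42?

Yes

After its own release at day 2, task 3 can start at day 2 and finishes at day 14.
After task 3 (finishes day 14, plus 1-day gap → day 15), task 5 can start at day 15 and finishes at day 25.
After its own release at day 1, task 1 can start at day 1 and finishes at day 3.
After task 1 (finishes day 3), task 2 can start at day 3 and finishes at day 13.
Task 6 needs all of task 2 (finishes day 13); task 5 (finishes day 25). That puts its earliest start at day 25; it finishes at 25 + 11 = day 36.
Task 7 has to wait for task 6 (finishes day 36); task 1 (finishes day 3). The latest of these is day 36, so task 7 runs day 36 to 36 + 3 = day 39.
After task 6 (finishes day 36, plus 3-day gap → day 39), task 4 can start at day 39 and finishes at day 41.
Every task is finished by day 41, which is no later than the deadline of 42, so the schedule is feasible.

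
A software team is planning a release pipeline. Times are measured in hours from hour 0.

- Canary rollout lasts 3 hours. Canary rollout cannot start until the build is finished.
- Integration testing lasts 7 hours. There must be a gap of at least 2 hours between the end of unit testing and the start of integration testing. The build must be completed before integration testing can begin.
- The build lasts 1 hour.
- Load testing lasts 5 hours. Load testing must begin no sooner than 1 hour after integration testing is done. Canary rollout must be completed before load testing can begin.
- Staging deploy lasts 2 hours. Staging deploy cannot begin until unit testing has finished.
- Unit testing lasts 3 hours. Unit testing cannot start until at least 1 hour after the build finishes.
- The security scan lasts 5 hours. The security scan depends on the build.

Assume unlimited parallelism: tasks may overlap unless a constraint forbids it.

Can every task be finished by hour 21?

The build has no prerequisites, so it starts at hour 0 and finishes at hour 1.
Canary rollout cannot begin until the build (finishes hour 1). It runs from hour 1 to 1 + 3 = hour 4.
The security scan waits on the build (finishes hour 1), so it starts at hour 1 and finishes at 1 + 5 = hour 6.
Unit testing cannot begin until the build (finishes hour 1, plus 1-hour gap → hour 2). It runs from hour 2 to 2 + 3 = hour 5.
Staging deploy cannot begin until unit testing (finishes hour 5). It runs from hour 5 to 5 + 2 = hour 7.
Integration testing has to wait for unit testing (finishes hour 5, plus 2-hour gap → hour 7); the build (finishes hour 1). The latest of these is hour 7, so integration testing runs hour 7 to 7 + 7 = hour 14.
Load testing has to wait for integration testing (finishes hour 14, plus 1-hour gap → hour 15); canary rollout (finishes hour 4). The latest of these is hour 15, so load testing runs hour 15 to 15 + 5 = hour 20.
Every task is finished by hour 20, which is no later than the deadline of 21, so the schedule is feasible.

Yes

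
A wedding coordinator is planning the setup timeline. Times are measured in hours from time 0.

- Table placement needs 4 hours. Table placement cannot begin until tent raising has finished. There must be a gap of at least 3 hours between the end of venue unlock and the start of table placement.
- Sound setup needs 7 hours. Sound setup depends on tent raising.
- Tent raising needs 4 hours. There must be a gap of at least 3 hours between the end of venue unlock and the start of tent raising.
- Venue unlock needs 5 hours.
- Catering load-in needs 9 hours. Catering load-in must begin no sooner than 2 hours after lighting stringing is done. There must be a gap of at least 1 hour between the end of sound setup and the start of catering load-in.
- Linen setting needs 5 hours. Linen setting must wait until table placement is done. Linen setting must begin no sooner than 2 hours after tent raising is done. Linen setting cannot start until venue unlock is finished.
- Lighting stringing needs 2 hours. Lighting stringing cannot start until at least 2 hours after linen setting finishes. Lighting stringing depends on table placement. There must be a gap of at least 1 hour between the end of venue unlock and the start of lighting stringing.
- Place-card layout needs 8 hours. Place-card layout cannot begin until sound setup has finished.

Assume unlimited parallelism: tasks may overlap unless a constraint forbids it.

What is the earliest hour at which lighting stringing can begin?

Venue unlock can start immediately at hour 0; it finishes at hour 5.
Tent raising cannot begin until venue unlock (finishes hour 5, plus 3-hour gap → hour 8). It runs from hour 8 to 8 + 4 = hour 12.
Table placement has to wait for tent raising (finishes hour 12); venue unlock (finishes hour 5, plus 3-hour gap → hour 8). The latest of these is hour 12, so table placement runs hour 12 to 12 + 4 = hour 16.
Linen setting needs all of table placement (finishes hour 16); tent raising (finishes hour 12, plus 2-hour gap → hour 14); venue unlock (finishes hour 5). That puts its earliest start at hour 16; it finishes at 16 + 5 = hour 21.
Lighting stringing waits on linen setting (finishes hour 21, plus 2-hour gap → hour 23); table placement (finishes hour 16); venue unlock (finishes hour 5, plus 1-hour gap → hour 6). The latest of these is hour 23, which is the earliest lighting stringing can start.

23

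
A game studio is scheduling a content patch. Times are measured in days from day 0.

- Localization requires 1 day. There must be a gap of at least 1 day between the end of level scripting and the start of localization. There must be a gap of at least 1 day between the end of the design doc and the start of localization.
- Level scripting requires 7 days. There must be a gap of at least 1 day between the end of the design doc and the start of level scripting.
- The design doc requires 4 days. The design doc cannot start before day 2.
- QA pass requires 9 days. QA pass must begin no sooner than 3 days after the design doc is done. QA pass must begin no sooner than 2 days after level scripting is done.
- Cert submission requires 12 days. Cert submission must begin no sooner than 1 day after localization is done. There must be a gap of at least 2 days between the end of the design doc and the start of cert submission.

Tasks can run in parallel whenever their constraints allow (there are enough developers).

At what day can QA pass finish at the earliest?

The design doc cannot begin until its own release at day 2. It runs from day 2 to 2 + 4 = day 6.
After the design doc (finishes day 6, plus 1-day gap → day 7), level scripting can start at day 7 and finishes at day 14.
QA pass needs all of the design doc (finishes day 6, plus 3-day gap → day 9); level scripting (finishes day 14, plus 2-day gap → day 16). That puts its earliest start at day 16; it finishes at 16 + 9 = day 25.

25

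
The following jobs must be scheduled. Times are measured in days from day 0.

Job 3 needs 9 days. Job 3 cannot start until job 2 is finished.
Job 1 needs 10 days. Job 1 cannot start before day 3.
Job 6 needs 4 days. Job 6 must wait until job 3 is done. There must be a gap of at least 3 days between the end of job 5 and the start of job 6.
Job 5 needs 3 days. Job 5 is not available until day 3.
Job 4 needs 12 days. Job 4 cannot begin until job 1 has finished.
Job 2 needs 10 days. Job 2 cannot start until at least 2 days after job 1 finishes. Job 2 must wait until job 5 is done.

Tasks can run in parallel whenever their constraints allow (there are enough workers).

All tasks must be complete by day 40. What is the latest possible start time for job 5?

Job 6 must finish by day 40; it takes 4 days, so it must start by 40 − 4 = day 36.
Since job 6 (must start by day 36) depends on it, job 3 must finish by day 36. Backing off its 9-day duration gives a latest start of day 27.
Job 2 must finish before job 3 (must start by day 27). With a 10-day duration, job 2 must start by 27 − 10 = day 17.
For job 5: job 2 (must start by day 17); job 6 (must start by day 36, minus 3-day gap → day 33). The most restrictive is day 17; with a 3-day duration, job 5 must start by day 14.

14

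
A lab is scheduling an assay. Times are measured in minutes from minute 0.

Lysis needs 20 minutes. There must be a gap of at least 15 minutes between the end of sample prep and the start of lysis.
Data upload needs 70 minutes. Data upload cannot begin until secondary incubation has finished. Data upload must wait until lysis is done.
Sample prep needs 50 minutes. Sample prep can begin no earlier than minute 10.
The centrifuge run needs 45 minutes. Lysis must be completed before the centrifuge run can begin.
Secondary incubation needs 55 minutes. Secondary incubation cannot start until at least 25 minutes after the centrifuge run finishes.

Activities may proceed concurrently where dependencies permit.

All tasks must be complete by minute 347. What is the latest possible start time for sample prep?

67

Data upload has no dependents, so it just needs to finish by minute 347. Starting by 347 − 70 = minute 277 achieves that.
Since data upload (must start by minute 277) depends on it, secondary incubation must finish by minute 277. Backing off its 55-minute duration gives a latest start of minute 222.
Since secondary incubation (must start by minute 222, minus 25-minute gap → minute 197) depends on it, the centrifuge run must finish by minute 197. Backing off its 45-minute duration gives a latest start of minute 152.
Lysis must finish in time for the centrifuge run (must start by minute 152); data upload (must start by minute 277). The tightest is minute 152, so lysis must start by 152 − 20 = minute 132.
Sample prep feeds into lysis (must start by minute 132, minus 15-minute gap → minute 117); so sample prep must finish by minute 117 and therefore start by minute 67.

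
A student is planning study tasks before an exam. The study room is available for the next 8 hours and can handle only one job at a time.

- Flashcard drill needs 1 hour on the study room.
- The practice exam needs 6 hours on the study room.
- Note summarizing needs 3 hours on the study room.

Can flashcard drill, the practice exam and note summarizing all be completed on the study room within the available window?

Running back to back, the jobs need 1 + 6 + 3 = 10 hours on the study room.
Since 10 > 8, they cannot all fit.

No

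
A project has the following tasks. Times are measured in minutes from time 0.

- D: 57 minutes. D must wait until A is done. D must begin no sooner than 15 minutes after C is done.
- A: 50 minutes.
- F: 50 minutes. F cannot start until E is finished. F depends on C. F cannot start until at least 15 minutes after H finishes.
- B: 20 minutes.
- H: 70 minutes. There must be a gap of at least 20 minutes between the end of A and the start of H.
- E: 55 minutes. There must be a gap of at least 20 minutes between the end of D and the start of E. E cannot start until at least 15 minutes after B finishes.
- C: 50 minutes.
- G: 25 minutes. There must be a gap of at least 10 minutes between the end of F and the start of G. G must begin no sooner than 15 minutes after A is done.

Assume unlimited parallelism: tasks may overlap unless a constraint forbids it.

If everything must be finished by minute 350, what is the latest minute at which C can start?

To finish by minute 350, G (duration 25) must start no later than minute 325.
F feeds into G (must start by minute 325, minus 10-minute gap → minute 315); so F must finish by minute 315 and therefore start by minute 265.
E must finish before F (must start by minute 265). With a 55-minute duration, E must start by 265 − 55 = minute 210.
D feeds into E (must start by minute 210, minus 20-minute gap → minute 190); so D must finish by minute 190 and therefore start by minute 133.
C feeds D (must start by minute 133, minus 15-minute gap → minute 118); F (must start by minute 265). Taking the minimum, C must finish by minute 118 and start by 118 − 50 = minute 68.

68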